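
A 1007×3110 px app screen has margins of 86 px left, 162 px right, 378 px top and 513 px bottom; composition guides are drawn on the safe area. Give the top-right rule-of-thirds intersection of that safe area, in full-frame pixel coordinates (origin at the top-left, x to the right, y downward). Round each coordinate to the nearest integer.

Content width = 1007 − 86 − 162 = 759 px; content height = 3110 − 378 − 513 = 2219 px.
Top-right is two-thirds across and one-third down within the safe area.
x = 86 + 2 × 759/3 = 86 + 506.00 ≈ 592
y = 378 + 1 × 2219/3 = 378 + 739.67 ≈ 1118

(592, 1118)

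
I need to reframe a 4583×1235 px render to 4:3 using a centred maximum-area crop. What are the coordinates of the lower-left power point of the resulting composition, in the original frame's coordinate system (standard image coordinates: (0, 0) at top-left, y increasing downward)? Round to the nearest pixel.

x = 2017 px, y = 823 px

4583/1235 > 4/3, so the 4:3 crop keeps the full height 1235 and trims width to 1235 × 4/3 = 1646.67 px.
Left offset = (4583 − 1646.67)/2 = 1468.17 px; top offset = 0.
Lower-left is one-third across and two-thirds down within the crop:
x = 1468.17 + 1 × 1646.67/3 ≈ 2017; y = 0.00 + 2 × 1235.00/3 ≈ 823.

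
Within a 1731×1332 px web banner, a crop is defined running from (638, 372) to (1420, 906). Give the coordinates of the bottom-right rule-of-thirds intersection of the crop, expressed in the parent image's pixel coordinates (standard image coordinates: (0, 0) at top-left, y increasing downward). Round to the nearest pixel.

x = 1159 px, y = 728 px

Crop width = 1420 − 638 = 782 px; one third is 260.67 px.
Crop height = 906 − 372 = 534 px; one third is 178.00 px.
The bottom-right point is two-thirds across and two-thirds down within the crop:
x = 638 + 2 × 260.67 ≈ 1159; y = 372 + 2 × 178.00 ≈ 728.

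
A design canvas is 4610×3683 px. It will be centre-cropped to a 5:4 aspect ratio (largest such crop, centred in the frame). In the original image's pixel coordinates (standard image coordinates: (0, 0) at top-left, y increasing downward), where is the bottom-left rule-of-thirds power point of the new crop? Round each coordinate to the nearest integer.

4610/3683 > 5/4, so the 5:4 crop keeps the full height 3683 and trims width to 3683 × 5/4 = 4603.75 px.
Left offset = (4610 − 4603.75)/2 = 3.12 px; top offset = 0.
Bottom-left is one-third across and two-thirds down within the crop:
x = 3.12 + 1 × 4603.75/3 ≈ 1538; y = 0.00 + 2 × 3683.00/3 ≈ 2455.

(1538, 2455)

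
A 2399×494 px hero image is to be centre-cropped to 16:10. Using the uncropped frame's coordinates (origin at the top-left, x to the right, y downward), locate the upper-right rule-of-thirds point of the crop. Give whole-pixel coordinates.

x = 1331 px, y = 165 px

2399/494 > 16/10, so the 16:10 crop keeps the full height 494 and trims width to 494 × 16/10 = 790.40 px.
Left offset = (2399 − 790.40)/2 = 804.30 px; top offset = 0.
Upper-right is two-thirds across and one-third down within the crop:
x = 804.30 + 2 × 790.40/3 ≈ 1331; y = 0.00 + 1 × 494.00/3 ≈ 165.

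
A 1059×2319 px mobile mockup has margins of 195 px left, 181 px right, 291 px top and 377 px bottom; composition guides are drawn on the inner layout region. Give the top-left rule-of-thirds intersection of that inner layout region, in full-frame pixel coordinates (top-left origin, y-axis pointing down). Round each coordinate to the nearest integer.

(423, 841)

Content width = 1059 − 195 − 181 = 683 px; content height = 2319 − 291 − 377 = 1651 px.
Top-left is one-third across and one-third down within the inner layout region.
x = 195 + 1 × 683/3 = 195 + 227.67 ≈ 423
y = 291 + 1 × 1651/3 = 291 + 550.33 ≈ 841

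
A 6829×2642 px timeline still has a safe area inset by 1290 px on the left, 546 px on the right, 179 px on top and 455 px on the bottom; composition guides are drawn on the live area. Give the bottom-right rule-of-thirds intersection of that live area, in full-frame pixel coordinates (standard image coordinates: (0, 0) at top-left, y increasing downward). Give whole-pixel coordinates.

(4619, 1518)

Content width = 6829 − 1290 − 546 = 4993 px; content height = 2642 − 179 − 455 = 2008 px.
Bottom-right is two-thirds across and two-thirds down within the live area.
x = 1290 + 2 × 4993/3 = 1290 + 3328.67 ≈ 4619
y = 179 + 2 × 2008/3 = 179 + 1338.67 ≈ 1518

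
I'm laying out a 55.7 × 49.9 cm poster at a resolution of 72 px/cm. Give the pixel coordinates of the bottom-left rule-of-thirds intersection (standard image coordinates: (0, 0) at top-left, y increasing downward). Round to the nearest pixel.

x = 1337 px, y = 2395 px

In pixels the canvas is 55.7 × 72 = 4010.4 wide and 49.9 × 72 = 3592.8 tall.
The bottom-left point is one-third across and two-thirds down:
x = 1 × 4010.4/3 ≈ 1337; y = 2 × 3592.8/3 ≈ 2395.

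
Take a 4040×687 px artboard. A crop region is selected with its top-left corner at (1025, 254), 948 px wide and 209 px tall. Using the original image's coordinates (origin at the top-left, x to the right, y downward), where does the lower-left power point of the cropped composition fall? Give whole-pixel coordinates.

One third of the crop width 948 is 316.00 px.
One third of the crop height 209 is 69.67 px.
The lower-left point is one-third across and two-thirds down within the crop:
x = 1025 + 1 × 316.00 ≈ 1341; y = 254 + 2 × 69.67 ≈ 393.

x = 1341 px, y = 393 px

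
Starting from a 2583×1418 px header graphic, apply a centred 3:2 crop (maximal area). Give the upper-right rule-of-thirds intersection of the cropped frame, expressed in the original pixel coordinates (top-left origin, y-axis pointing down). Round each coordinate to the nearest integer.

2583/1418 > 3/2, so the 3:2 crop keeps the full height 1418 and trims width to 1418 × 3/2 = 2127.00 px.
Left offset = (2583 − 2127.00)/2 = 228.00 px; top offset = 0.
Upper-right is two-thirds across and one-third down within the crop:
x = 228.00 + 2 × 2127.00/3 ≈ 1646; y = 0.00 + 1 × 1418.00/3 ≈ 473.

x = 1646 px, y = 473 px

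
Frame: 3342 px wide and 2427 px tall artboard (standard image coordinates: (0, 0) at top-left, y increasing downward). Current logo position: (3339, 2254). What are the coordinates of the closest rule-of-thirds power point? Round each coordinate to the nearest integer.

x = 2228 px, y = 1618 px

Third lines: x ∈ {1114, 2228}, y ∈ {809, 1618}.
3339 is closer to x = 2228; 2254 is closer to y = 1618.
So the nearest intersection is the lower-right power point.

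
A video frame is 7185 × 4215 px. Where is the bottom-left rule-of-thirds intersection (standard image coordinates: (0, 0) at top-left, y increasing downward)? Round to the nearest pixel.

(2395, 2810)

The bottom-left point sits one-third of the way across and two-thirds of the way down.
x = 1 × 7185/3 ≈ 2395; y = 2 × 4215/3 ≈ 2810.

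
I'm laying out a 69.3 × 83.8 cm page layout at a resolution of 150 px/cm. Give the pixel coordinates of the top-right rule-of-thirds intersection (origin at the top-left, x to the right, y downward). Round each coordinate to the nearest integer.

In pixels the canvas is 69.3 × 150 = 10395 wide and 83.8 × 150 = 12570 tall.
The top-right point is two-thirds across and one-third down:
x = 2 × 10395/3 ≈ 6930; y = 1 × 12570/3 ≈ 4190.

x = 6930 px, y = 4190 px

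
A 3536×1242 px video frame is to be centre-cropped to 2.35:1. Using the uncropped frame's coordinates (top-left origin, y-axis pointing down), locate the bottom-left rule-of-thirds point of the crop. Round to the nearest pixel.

3536/1242 > 2.35/1, so the 2.35:1 crop keeps the full height 1242 and trims width to 1242 × 2.35/1 = 2918.70 px.
Left offset = (3536 − 2918.70)/2 = 308.65 px; top offset = 0.
Bottom-left is one-third across and two-thirds down within the crop:
x = 308.65 + 1 × 2918.70/3 ≈ 1282; y = 0.00 + 2 × 1242.00/3 ≈ 828.

x = 1282 px, y = 828 px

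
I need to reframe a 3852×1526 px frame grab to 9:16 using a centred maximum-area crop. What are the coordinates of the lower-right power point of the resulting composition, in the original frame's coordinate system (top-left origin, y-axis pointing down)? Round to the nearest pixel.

(2069, 1017)

3852/1526 > 9/16, so the 9:16 crop keeps the full height 1526 and trims width to 1526 × 9/16 = 858.38 px.
Left offset = (3852 − 858.38)/2 = 1496.81 px; top offset = 0.
Lower-right is two-thirds across and two-thirds down within the crop:
x = 1496.81 + 2 × 858.38/3 ≈ 2069; y = 0.00 + 2 × 1526.00/3 ≈ 1017.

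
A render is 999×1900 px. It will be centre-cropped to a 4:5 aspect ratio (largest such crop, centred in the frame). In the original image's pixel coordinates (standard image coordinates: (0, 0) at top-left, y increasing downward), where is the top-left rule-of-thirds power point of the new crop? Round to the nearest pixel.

999/1900 < 4/5, so the 4:5 crop keeps the full width 999 and trims height to 999 × 5/4 = 1248.75 px.
Top offset = (1900 − 1248.75)/2 = 325.62 px; left offset = 0.
Top-left is one-third across and one-third down within the crop:
x = 0.00 + 1 × 999.00/3 ≈ 333; y = 325.62 + 1 × 1248.75/3 ≈ 742.

x = 333 px, y = 742 px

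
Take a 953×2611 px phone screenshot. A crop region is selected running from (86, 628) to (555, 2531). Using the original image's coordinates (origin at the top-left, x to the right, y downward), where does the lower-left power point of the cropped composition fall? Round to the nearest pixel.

Crop width = 555 − 86 = 469 px; one third is 156.33 px.
Crop height = 2531 − 628 = 1903 px; one third is 634.33 px.
The lower-left point is one-third across and two-thirds down within the crop:
x = 86 + 1 × 156.33 ≈ 242; y = 628 + 2 × 634.33 ≈ 1897.

x = 242 px, y = 1897 px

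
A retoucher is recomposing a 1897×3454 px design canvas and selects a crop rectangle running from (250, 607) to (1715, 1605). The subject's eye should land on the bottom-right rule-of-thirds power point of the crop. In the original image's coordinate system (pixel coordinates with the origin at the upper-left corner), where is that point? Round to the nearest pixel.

Crop width = 1715 − 250 = 1465 px; one third is 488.33 px.
Crop height = 1605 − 607 = 998 px; one third is 332.67 px.
The bottom-right point is two-thirds across and two-thirds down within the crop:
x = 250 + 2 × 488.33 ≈ 1227; y = 607 + 2 × 332.67 ≈ 1272.

(1227, 1272)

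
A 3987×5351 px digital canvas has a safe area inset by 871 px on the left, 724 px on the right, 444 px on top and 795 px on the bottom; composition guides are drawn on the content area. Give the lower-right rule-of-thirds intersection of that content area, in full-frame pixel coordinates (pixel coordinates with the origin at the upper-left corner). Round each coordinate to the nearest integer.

Content width = 3987 − 871 − 724 = 2392 px; content height = 5351 − 444 − 795 = 4112 px.
Lower-right is two-thirds across and two-thirds down within the content area.
x = 871 + 2 × 2392/3 = 871 + 1594.67 ≈ 2466
y = 444 + 2 × 4112/3 = 444 + 2741.33 ≈ 3185

(2466, 3185)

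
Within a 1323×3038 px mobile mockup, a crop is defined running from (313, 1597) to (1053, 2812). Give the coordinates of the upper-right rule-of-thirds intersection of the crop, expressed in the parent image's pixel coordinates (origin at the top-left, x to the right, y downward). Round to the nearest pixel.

x = 806 px, y = 2002 px

Crop width = 1053 − 313 = 740 px; one third is 246.67 px.
Crop height = 2812 − 1597 = 1215 px; one third is 405.00 px.
The upper-right point is two-thirds across and one-third down within the crop:
x = 313 + 2 × 246.67 ≈ 806; y = 1597 + 1 × 405.00 ≈ 2002.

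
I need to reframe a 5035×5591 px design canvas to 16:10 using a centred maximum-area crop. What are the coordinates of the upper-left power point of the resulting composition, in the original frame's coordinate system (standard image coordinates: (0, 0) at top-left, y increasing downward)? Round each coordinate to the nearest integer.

x = 1678 px, y = 2271 px

5035/5591 < 16/10, so the 16:10 crop keeps the full width 5035 and trims height to 5035 × 10/16 = 3146.88 px.
Top offset = (5591 − 3146.88)/2 = 1222.06 px; left offset = 0.
Upper-left is one-third across and one-third down within the crop:
x = 0.00 + 1 × 5035.00/3 ≈ 1678; y = 1222.06 + 1 × 3146.88/3 ≈ 2271.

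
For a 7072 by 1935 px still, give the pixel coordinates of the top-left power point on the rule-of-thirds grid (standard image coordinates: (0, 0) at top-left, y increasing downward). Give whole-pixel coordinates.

The top-left point sits one-third of the way across and one-third of the way down.
x = 1 × 7072/3 ≈ 2357; y = 1 × 1935/3 ≈ 645.

x = 2357 px, y = 645 px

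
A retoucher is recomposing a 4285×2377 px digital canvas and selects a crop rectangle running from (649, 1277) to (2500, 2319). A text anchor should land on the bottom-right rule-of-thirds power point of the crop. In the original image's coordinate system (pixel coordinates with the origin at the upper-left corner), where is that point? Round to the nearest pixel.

Crop width = 2500 − 649 = 1851 px; one third is 617.00 px.
Crop height = 2319 − 1277 = 1042 px; one third is 347.33 px.
The bottom-right point is two-thirds across and two-thirds down within the crop:
x = 649 + 2 × 617.00 ≈ 1883; y = 1277 + 2 × 347.33 ≈ 1972.

x = 1883 px, y = 1972 px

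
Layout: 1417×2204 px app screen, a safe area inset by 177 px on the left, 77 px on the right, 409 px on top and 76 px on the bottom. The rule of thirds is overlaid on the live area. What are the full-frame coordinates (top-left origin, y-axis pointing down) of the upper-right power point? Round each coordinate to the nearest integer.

Content width = 1417 − 177 − 77 = 1163 px; content height = 2204 − 409 − 76 = 1719 px.
Upper-right is two-thirds across and one-third down within the live area.
x = 177 + 2 × 1163/3 = 177 + 775.33 ≈ 952
y = 409 + 1 × 1719/3 = 409 + 573.00 ≈ 982

(952, 982)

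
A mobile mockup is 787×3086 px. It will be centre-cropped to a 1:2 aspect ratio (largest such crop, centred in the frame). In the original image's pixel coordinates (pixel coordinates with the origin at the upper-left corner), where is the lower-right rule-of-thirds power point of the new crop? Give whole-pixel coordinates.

(525, 1805)

787/3086 < 1/2, so the 1:2 crop keeps the full width 787 and trims height to 787 × 2/1 = 1574.00 px.
Top offset = (3086 − 1574.00)/2 = 756.00 px; left offset = 0.
Lower-right is two-thirds across and two-thirds down within the crop:
x = 0.00 + 2 × 787.00/3 ≈ 525; y = 756.00 + 2 × 1574.00/3 ≈ 1805.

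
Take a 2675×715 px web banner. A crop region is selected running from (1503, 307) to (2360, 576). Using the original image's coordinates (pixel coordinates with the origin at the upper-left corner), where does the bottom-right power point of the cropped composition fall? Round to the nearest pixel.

(2074, 486)

Crop width = 2360 − 1503 = 857 px; one third is 285.67 px.
Crop height = 576 − 307 = 269 px; one third is 89.67 px.
The bottom-right point is two-thirds across and two-thirds down within the crop:
x = 1503 + 2 × 285.67 ≈ 2074; y = 307 + 2 × 89.67 ≈ 486.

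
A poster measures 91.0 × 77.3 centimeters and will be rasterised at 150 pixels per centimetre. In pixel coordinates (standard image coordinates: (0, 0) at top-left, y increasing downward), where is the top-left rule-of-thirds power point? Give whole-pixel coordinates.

In pixels the canvas is 91.0 × 150 = 13650 wide and 77.3 × 150 = 11595 tall.
The top-left point is one-third across and one-third down:
x = 1 × 13650/3 ≈ 4550; y = 1 × 11595/3 ≈ 3865.

x = 4550 px, y = 3865 px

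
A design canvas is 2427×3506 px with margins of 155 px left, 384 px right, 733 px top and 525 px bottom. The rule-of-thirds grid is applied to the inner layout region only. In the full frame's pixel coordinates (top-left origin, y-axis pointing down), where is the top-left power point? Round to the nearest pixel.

Content width = 2427 − 155 − 384 = 1888 px; content height = 3506 − 733 − 525 = 2248 px.
Top-left is one-third across and one-third down within the inner layout region.
x = 155 + 1 × 1888/3 = 155 + 629.33 ≈ 784
y = 733 + 1 × 2248/3 = 733 + 749.33 ≈ 1482

x = 784 px, y = 1482 px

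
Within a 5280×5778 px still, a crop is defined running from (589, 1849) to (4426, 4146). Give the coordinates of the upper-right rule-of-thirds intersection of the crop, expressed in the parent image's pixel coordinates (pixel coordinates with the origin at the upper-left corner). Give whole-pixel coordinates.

Crop width = 4426 − 589 = 3837 px; one third is 1279.00 px.
Crop height = 4146 − 1849 = 2297 px; one third is 765.67 px.
The upper-right point is two-thirds across and one-third down within the crop:
x = 589 + 2 × 1279.00 ≈ 3147; y = 1849 + 1 × 765.67 ≈ 2615.

x = 3147 px, y = 2615 px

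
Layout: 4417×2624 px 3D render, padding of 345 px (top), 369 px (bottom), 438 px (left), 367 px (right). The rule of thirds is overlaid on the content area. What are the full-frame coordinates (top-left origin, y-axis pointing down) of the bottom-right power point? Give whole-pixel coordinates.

Content width = 4417 − 438 − 367 = 3612 px; content height = 2624 − 345 − 369 = 1910 px.
Bottom-right is two-thirds across and two-thirds down within the content area.
x = 438 + 2 × 3612/3 = 438 + 2408.00 ≈ 2846
y = 345 + 2 × 1910/3 = 345 + 1273.33 ≈ 1618

(2846, 1618)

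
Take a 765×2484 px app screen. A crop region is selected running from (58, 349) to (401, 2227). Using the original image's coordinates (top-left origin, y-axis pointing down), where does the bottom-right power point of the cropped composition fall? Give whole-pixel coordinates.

x = 287 px, y = 1601 px

Crop width = 401 − 58 = 343 px; one third is 114.33 px.
Crop height = 2227 − 349 = 1878 px; one third is 626.00 px.
The bottom-right point is two-thirds across and two-thirds down within the crop:
x = 58 + 2 × 114.33 ≈ 287; y = 349 + 2 × 626.00 ≈ 1601.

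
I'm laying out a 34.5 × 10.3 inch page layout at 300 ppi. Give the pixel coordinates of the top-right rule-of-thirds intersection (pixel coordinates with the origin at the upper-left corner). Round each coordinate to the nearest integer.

In pixels the canvas is 34.5 × 300 = 10350 wide and 10.3 × 300 = 3090 tall.
The top-right point is two-thirds across and one-third down:
x = 2 × 10350/3 ≈ 6900; y = 1 × 3090/3 ≈ 1030.

(6900, 1030)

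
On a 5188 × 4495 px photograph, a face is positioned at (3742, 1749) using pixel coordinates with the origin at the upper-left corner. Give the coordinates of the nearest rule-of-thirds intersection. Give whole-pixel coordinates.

(3459, 1498)

Third lines: x ∈ {1729, 3459}, y ∈ {1498, 2997}.
3742 is closer to x = 3459; 1749 is closer to y = 1498.
So the nearest intersection is the upper-right power point.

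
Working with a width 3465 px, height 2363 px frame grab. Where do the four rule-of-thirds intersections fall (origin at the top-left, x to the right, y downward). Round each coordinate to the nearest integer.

One third of 3465 is 1155; one third of 2363 is 787.67.
Vertical third lines at x = 1155 and x = 2310; horizontal third lines at y = 788 and y = 1575.

(1155, 788), (2310, 788), (1155, 1575), (2310, 1575)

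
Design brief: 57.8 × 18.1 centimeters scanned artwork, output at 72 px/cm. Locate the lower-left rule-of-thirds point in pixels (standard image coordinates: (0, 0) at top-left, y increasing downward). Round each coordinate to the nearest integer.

In pixels the canvas is 57.8 × 72 = 4161.6 wide and 18.1 × 72 = 1303.2 tall.
The lower-left point is one-third across and two-thirds down:
x = 1 × 4161.6/3 ≈ 1387; y = 2 × 1303.2/3 ≈ 869.

x = 1387 px, y = 869 px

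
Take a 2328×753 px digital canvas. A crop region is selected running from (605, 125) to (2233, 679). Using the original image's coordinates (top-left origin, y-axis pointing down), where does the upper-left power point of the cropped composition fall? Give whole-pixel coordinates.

(1148, 310)

Crop width = 2233 − 605 = 1628 px; one third is 542.67 px.
Crop height = 679 − 125 = 554 px; one third is 184.67 px.
The upper-left point is one-third across and one-third down within the crop:
x = 605 + 1 × 542.67 ≈ 1148; y = 125 + 1 × 184.67 ≈ 310.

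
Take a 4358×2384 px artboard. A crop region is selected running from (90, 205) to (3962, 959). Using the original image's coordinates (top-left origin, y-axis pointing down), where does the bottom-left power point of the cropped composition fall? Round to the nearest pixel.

(1381, 708)

Crop width = 3962 − 90 = 3872 px; one third is 1290.67 px.
Crop height = 959 − 205 = 754 px; one third is 251.33 px.
The bottom-left point is one-third across and two-thirds down within the crop:
x = 90 + 1 × 1290.67 ≈ 1381; y = 205 + 2 × 251.33 ≈ 708.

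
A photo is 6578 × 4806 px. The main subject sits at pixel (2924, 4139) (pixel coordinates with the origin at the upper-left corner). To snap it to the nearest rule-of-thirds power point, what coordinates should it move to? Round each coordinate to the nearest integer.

(2193, 3204)

Third lines: x ∈ {2193, 4385}, y ∈ {1602, 3204}.
2924 is closer to x = 2193; 4139 is closer to y = 3204.
So the nearest intersection is the lower-left power point.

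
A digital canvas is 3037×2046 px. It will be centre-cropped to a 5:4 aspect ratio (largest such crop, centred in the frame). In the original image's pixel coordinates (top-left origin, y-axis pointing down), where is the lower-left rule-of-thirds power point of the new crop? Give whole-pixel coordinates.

3037/2046 > 5/4, so the 5:4 crop keeps the full height 2046 and trims width to 2046 × 5/4 = 2557.50 px.
Left offset = (3037 − 2557.50)/2 = 239.75 px; top offset = 0.
Lower-left is one-third across and two-thirds down within the crop:
x = 239.75 + 1 × 2557.50/3 ≈ 1092; y = 0.00 + 2 × 2046.00/3 ≈ 1364.

x = 1092 px, y = 1364 px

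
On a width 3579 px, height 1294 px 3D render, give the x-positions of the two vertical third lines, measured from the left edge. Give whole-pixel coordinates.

3579 / 3 = 1193, so the vertical lines sit at one and two thirds of 3579.

x = 1193 px and x = 2386 px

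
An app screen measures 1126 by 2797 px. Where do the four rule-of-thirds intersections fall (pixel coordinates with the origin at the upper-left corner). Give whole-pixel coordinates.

(375, 932), (751, 932), (375, 1865), (751, 1865)

One third of 1126 is 375.33; one third of 2797 is 932.33.
Vertical third lines at x = 375 and x = 751; horizontal third lines at y = 932 and y = 1865.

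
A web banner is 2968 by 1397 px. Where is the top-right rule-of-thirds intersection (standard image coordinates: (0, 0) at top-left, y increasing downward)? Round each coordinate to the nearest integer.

(1979, 466)

The top-right point sits two-thirds of the way across and one-third of the way down.
x = 2 × 2968/3 ≈ 1979; y = 1 × 1397/3 ≈ 466.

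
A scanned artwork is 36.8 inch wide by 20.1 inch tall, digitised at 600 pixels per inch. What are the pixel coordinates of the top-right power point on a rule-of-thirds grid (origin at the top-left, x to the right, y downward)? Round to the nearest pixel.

x = 14720 px, y = 4020 px

In pixels the canvas is 36.8 × 600 = 22080 wide and 20.1 × 600 = 12060 tall.
The top-right point is two-thirds across and one-third down:
x = 2 × 22080/3 ≈ 14720; y = 1 × 12060/3 ≈ 4020.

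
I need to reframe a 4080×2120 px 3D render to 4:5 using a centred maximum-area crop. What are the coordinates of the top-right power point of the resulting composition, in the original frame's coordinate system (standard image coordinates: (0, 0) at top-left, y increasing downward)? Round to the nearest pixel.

x = 2323 px, y = 707 px

4080/2120 > 4/5, so the 4:5 crop keeps the full height 2120 and trims width to 2120 × 4/5 = 1696.00 px.
Left offset = (4080 − 1696.00)/2 = 1192.00 px; top offset = 0.
Top-right is two-thirds across and one-third down within the crop:
x = 1192.00 + 2 × 1696.00/3 ≈ 2323; y = 0.00 + 1 × 2120.00/3 ≈ 707.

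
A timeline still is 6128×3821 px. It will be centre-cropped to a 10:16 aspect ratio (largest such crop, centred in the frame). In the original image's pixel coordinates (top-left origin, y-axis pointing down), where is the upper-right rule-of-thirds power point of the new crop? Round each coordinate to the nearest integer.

6128/3821 > 10/16, so the 10:16 crop keeps the full height 3821 and trims width to 3821 × 10/16 = 2388.12 px.
Left offset = (6128 − 2388.12)/2 = 1869.94 px; top offset = 0.
Upper-right is two-thirds across and one-third down within the crop:
x = 1869.94 + 2 × 2388.12/3 ≈ 3462; y = 0.00 + 1 × 3821.00/3 ≈ 1274.

(3462, 1274)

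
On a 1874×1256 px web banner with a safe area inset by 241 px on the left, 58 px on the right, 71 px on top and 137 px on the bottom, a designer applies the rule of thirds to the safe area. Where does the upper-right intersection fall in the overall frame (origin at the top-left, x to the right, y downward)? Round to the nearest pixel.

Content width = 1874 − 241 − 58 = 1575 px; content height = 1256 − 71 − 137 = 1048 px.
Upper-right is two-thirds across and one-third down within the safe area.
x = 241 + 2 × 1575/3 = 241 + 1050.00 ≈ 1291
y = 71 + 1 × 1048/3 = 71 + 349.33 ≈ 420

(1291, 420)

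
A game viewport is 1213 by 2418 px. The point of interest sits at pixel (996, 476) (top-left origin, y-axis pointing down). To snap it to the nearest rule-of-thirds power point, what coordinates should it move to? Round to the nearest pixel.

x = 809 px, y = 806 px

Third lines: x ∈ {404, 809}, y ∈ {806, 1612}.
996 is closer to x = 809; 476 is closer to y = 806.
So the nearest intersection is the upper-right power point.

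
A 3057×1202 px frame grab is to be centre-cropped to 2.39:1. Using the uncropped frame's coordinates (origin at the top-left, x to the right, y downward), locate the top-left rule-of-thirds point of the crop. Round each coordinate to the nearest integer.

3057/1202 > 2.39/1, so the 2.39:1 crop keeps the full height 1202 and trims width to 1202 × 2.39/1 = 2872.78 px.
Left offset = (3057 − 2872.78)/2 = 92.11 px; top offset = 0.
Top-left is one-third across and one-third down within the crop:
x = 92.11 + 1 × 2872.78/3 ≈ 1050; y = 0.00 + 1 × 1202.00/3 ≈ 401.

(1050, 401)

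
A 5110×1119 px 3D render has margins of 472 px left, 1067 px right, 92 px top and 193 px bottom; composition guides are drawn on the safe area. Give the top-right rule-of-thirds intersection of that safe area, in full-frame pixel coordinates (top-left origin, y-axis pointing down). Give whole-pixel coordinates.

(2853, 370)

Content width = 5110 − 472 − 1067 = 3571 px; content height = 1119 − 92 − 193 = 834 px.
Top-right is two-thirds across and one-third down within the safe area.
x = 472 + 2 × 3571/3 = 472 + 2380.67 ≈ 2853
y = 92 + 1 × 834/3 = 92 + 278.00 ≈ 370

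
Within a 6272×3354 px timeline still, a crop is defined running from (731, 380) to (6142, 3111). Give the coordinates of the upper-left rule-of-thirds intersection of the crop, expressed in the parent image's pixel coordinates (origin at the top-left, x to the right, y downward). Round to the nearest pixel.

Crop width = 6142 − 731 = 5411 px; one third is 1803.67 px.
Crop height = 3111 − 380 = 2731 px; one third is 910.33 px.
The upper-left point is one-third across and one-third down within the crop:
x = 731 + 1 × 1803.67 ≈ 2535; y = 380 + 1 × 910.33 ≈ 1290.

(2535, 1290)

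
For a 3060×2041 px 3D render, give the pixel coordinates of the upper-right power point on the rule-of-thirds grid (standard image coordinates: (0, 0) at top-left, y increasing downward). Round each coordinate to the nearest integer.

The upper-right point sits two-thirds of the way across and one-third of the way down.
x = 2 × 3060/3 ≈ 2040; y = 1 × 2041/3 ≈ 680.

x = 2040 px, y = 680 px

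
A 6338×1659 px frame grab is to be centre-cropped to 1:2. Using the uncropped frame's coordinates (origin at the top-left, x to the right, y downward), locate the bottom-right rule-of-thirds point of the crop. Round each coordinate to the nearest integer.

(3307, 1106)

6338/1659 > 1/2, so the 1:2 crop keeps the full height 1659 and trims width to 1659 × 1/2 = 829.50 px.
Left offset = (6338 − 829.50)/2 = 2754.25 px; top offset = 0.
Bottom-right is two-thirds across and two-thirds down within the crop:
x = 2754.25 + 2 × 829.50/3 ≈ 3307; y = 0.00 + 2 × 1659.00/3 ≈ 1106.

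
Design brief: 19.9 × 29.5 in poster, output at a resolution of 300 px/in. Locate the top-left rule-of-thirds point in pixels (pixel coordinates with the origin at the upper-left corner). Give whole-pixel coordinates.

In pixels the canvas is 19.9 × 300 = 5970 wide and 29.5 × 300 = 8850 tall.
The top-left point is one-third across and one-third down:
x = 1 × 5970/3 ≈ 1990; y = 1 × 8850/3 ≈ 2950.

x = 1990 px, y = 2950 px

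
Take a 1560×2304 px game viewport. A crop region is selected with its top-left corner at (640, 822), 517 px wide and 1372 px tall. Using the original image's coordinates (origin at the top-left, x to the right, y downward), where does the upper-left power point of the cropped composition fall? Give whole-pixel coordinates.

One third of the crop width 517 is 172.33 px.
One third of the crop height 1372 is 457.33 px.
The upper-left point is one-third across and one-third down within the crop:
x = 640 + 1 × 172.33 ≈ 812; y = 822 + 1 × 457.33 ≈ 1279.

(812, 1279)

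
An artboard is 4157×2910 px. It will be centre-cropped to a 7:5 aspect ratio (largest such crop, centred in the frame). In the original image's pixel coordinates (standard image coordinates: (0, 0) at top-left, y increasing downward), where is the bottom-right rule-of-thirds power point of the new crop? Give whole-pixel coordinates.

(2758, 1940)

4157/2910 > 7/5, so the 7:5 crop keeps the full height 2910 and trims width to 2910 × 7/5 = 4074.00 px.
Left offset = (4157 − 4074.00)/2 = 41.50 px; top offset = 0.
Bottom-right is two-thirds across and two-thirds down within the crop:
x = 41.50 + 2 × 4074.00/3 ≈ 2758; y = 0.00 + 2 × 2910.00/3 ≈ 1940.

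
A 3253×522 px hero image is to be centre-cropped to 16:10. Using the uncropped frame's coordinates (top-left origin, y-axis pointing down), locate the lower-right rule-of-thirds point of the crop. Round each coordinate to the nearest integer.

3253/522 > 16/10, so the 16:10 crop keeps the full height 522 and trims width to 522 × 16/10 = 835.20 px.
Left offset = (3253 − 835.20)/2 = 1208.90 px; top offset = 0.
Lower-right is two-thirds across and two-thirds down within the crop:
x = 1208.90 + 2 × 835.20/3 ≈ 1766; y = 0.00 + 2 × 522.00/3 ≈ 348.

x = 1766 px, y = 348 px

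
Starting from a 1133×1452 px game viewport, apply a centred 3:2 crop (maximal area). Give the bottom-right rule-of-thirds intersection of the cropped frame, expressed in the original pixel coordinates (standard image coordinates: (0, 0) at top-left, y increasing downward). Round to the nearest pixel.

x = 755 px, y = 852 px

1133/1452 < 3/2, so the 3:2 crop keeps the full width 1133 and trims height to 1133 × 2/3 = 755.33 px.
Top offset = (1452 − 755.33)/2 = 348.33 px; left offset = 0.
Bottom-right is two-thirds across and two-thirds down within the crop:
x = 0.00 + 2 × 1133.00/3 ≈ 755; y = 348.33 + 2 × 755.33/3 ≈ 852.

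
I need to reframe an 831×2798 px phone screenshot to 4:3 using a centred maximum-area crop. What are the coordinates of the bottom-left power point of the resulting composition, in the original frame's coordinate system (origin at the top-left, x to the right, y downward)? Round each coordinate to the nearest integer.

831/2798 < 4/3, so the 4:3 crop keeps the full width 831 and trims height to 831 × 3/4 = 623.25 px.
Top offset = (2798 − 623.25)/2 = 1087.38 px; left offset = 0.
Bottom-left is one-third across and two-thirds down within the crop:
x = 0.00 + 1 × 831.00/3 ≈ 277; y = 1087.38 + 2 × 623.25/3 ≈ 1503.

(277, 1503)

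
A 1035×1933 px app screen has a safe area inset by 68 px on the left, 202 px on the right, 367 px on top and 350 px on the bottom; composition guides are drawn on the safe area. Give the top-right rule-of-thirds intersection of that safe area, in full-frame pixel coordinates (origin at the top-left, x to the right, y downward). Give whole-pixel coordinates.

Content width = 1035 − 68 − 202 = 765 px; content height = 1933 − 367 − 350 = 1216 px.
Top-right is two-thirds across and one-third down within the safe area.
x = 68 + 2 × 765/3 = 68 + 510.00 ≈ 578
y = 367 + 1 × 1216/3 = 367 + 405.33 ≈ 772

(578, 772)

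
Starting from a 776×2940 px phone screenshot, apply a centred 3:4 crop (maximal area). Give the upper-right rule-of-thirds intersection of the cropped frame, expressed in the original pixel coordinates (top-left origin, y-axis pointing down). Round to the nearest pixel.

x = 517 px, y = 1298 px

776/2940 < 3/4, so the 3:4 crop keeps the full width 776 and trims height to 776 × 4/3 = 1034.67 px.
Top offset = (2940 − 1034.67)/2 = 952.67 px; left offset = 0.
Upper-right is two-thirds across and one-third down within the crop:
x = 0.00 + 2 × 776.00/3 ≈ 517; y = 952.67 + 1 × 1034.67/3 ≈ 1298.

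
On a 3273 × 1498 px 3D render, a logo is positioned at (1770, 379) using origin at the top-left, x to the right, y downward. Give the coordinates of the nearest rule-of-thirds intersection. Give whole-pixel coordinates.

(2182, 499)

Third lines: x ∈ {1091, 2182}, y ∈ {499, 999}.
1770 is closer to x = 2182; 379 is closer to y = 499.
So the nearest intersection is the upper-right power point.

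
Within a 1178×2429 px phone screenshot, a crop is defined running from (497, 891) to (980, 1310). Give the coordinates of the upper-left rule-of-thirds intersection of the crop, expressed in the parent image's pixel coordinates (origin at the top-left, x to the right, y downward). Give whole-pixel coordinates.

Crop width = 980 − 497 = 483 px; one third is 161.00 px.
Crop height = 1310 − 891 = 419 px; one third is 139.67 px.
The upper-left point is one-third across and one-third down within the crop:
x = 497 + 1 × 161.00 ≈ 658; y = 891 + 1 × 139.67 ≈ 1031.

x = 658 px, y = 1031 px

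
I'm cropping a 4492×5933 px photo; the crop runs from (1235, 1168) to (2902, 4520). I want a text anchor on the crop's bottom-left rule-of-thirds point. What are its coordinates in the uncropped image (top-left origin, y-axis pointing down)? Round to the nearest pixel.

Crop width = 2902 − 1235 = 1667 px; one third is 555.67 px.
Crop height = 4520 − 1168 = 3352 px; one third is 1117.33 px.
The bottom-left point is one-third across and two-thirds down within the crop:
x = 1235 + 1 × 555.67 ≈ 1791; y = 1168 + 2 × 1117.33 ≈ 3403.

x = 1791 px, y = 3403 px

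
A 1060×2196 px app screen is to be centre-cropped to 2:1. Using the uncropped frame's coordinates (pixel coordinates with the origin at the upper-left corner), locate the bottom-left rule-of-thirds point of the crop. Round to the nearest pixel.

(353, 1186)

1060/2196 < 2/1, so the 2:1 crop keeps the full width 1060 and trims height to 1060 × 1/2 = 530.00 px.
Top offset = (2196 − 530.00)/2 = 833.00 px; left offset = 0.
Bottom-left is one-third across and two-thirds down within the crop:
x = 0.00 + 1 × 1060.00/3 ≈ 353; y = 833.00 + 2 × 530.00/3 ≈ 1186.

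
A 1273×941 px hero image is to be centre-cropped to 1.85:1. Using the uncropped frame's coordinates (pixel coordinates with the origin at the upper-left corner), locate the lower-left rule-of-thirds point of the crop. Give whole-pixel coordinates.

1273/941 < 1.85/1, so the 1.85:1 crop keeps the full width 1273 and trims height to 1273 × 1/1.85 = 688.11 px.
Top offset = (941 − 688.11)/2 = 126.45 px; left offset = 0.
Lower-left is one-third across and two-thirds down within the crop:
x = 0.00 + 1 × 1273.00/3 ≈ 424; y = 126.45 + 2 × 688.11/3 ≈ 585.

(424, 585)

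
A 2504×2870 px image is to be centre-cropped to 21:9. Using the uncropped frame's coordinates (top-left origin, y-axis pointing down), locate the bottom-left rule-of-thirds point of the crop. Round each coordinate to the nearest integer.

2504/2870 < 21/9, so the 21:9 crop keeps the full width 2504 and trims height to 2504 × 9/21 = 1073.14 px.
Top offset = (2870 − 1073.14)/2 = 898.43 px; left offset = 0.
Bottom-left is one-third across and two-thirds down within the crop:
x = 0.00 + 1 × 2504.00/3 ≈ 835; y = 898.43 + 2 × 1073.14/3 ≈ 1614.

x = 835 px, y = 1614 px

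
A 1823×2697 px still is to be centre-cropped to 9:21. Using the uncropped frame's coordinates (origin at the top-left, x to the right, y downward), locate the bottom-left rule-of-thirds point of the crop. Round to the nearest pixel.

1823/2697 > 9/21, so the 9:21 crop keeps the full height 2697 and trims width to 2697 × 9/21 = 1155.86 px.
Left offset = (1823 − 1155.86)/2 = 333.57 px; top offset = 0.
Bottom-left is one-third across and two-thirds down within the crop:
x = 333.57 + 1 × 1155.86/3 ≈ 719; y = 0.00 + 2 × 2697.00/3 ≈ 1798.

(719, 1798)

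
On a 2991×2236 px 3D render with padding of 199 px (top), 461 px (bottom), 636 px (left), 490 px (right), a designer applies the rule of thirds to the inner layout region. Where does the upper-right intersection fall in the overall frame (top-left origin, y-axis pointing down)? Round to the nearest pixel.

Content width = 2991 − 636 − 490 = 1865 px; content height = 2236 − 199 − 461 = 1576 px.
Upper-right is two-thirds across and one-third down within the inner layout region.
x = 636 + 2 × 1865/3 = 636 + 1243.33 ≈ 1879
y = 199 + 1 × 1576/3 = 199 + 525.33 ≈ 724

x = 1879 px, y = 724 px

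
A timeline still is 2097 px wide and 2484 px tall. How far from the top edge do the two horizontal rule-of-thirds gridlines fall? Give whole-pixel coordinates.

2484 / 3 = 828, so the horizontal lines sit at one and two thirds of 2484.

828 px and 1656 px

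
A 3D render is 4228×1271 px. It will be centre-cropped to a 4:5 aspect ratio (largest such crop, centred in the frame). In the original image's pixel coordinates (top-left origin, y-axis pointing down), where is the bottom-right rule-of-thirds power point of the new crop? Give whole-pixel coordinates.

4228/1271 > 4/5, so the 4:5 crop keeps the full height 1271 and trims width to 1271 × 4/5 = 1016.80 px.
Left offset = (4228 − 1016.80)/2 = 1605.60 px; top offset = 0.
Bottom-right is two-thirds across and two-thirds down within the crop:
x = 1605.60 + 2 × 1016.80/3 ≈ 2283; y = 0.00 + 2 × 1271.00/3 ≈ 847.

(2283, 847)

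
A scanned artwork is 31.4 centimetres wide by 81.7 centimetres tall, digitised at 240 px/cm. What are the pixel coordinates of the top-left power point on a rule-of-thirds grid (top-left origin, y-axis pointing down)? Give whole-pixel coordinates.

In pixels the canvas is 31.4 × 240 = 7536 wide and 81.7 × 240 = 19608 tall.
The top-left point is one-third across and one-third down:
x = 1 × 7536/3 ≈ 2512; y = 1 × 19608/3 ≈ 6536.

x = 2512 px, y = 6536 px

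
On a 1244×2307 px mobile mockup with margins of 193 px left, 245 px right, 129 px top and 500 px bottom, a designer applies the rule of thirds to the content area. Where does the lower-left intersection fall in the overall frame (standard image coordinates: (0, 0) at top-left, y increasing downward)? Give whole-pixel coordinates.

x = 462 px, y = 1248 px

Content width = 1244 − 193 − 245 = 806 px; content height = 2307 − 129 − 500 = 1678 px.
Lower-left is one-third across and two-thirds down within the content area.
x = 193 + 1 × 806/3 = 193 + 268.67 ≈ 462
y = 129 + 2 × 1678/3 = 129 + 1118.67 ≈ 1248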